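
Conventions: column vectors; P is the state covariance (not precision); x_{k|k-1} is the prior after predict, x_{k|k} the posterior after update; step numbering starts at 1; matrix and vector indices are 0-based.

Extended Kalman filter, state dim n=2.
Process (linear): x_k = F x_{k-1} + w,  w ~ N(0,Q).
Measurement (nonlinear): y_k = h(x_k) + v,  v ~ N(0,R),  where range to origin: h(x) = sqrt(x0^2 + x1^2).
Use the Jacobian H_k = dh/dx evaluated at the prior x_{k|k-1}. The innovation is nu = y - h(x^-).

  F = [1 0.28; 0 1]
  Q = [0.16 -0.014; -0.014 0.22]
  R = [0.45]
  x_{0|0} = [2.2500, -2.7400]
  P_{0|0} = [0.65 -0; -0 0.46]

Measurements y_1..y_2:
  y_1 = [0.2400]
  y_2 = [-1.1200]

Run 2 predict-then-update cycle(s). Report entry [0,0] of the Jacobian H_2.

H_jac[0,0] = 0.2381

step 1: x^-=[1.4828, -2.7400]  P^-=[0.8461 0.1148; 0.1148 0.6800]  H_jac=[0.4759 -0.8795]  S=[1.0715]  K=[0.2816; -0.5071]  nu=[-2.8755]  x^+=[0.6731, -1.2817]  P^+=[0.7611 0.2678; 0.2678 0.4044]
step 2: x^-=[0.3142, -1.2817]  P^-=[1.1028 0.3670; 0.3670 0.6244]  H_jac=[0.2381 -0.9712]  S=[0.9318]  K=[-0.1008; -0.5571]  nu=[-2.4397]  x^+=[0.5601, 0.0773]  P^+=[1.0933 0.3147; 0.3147 0.3353]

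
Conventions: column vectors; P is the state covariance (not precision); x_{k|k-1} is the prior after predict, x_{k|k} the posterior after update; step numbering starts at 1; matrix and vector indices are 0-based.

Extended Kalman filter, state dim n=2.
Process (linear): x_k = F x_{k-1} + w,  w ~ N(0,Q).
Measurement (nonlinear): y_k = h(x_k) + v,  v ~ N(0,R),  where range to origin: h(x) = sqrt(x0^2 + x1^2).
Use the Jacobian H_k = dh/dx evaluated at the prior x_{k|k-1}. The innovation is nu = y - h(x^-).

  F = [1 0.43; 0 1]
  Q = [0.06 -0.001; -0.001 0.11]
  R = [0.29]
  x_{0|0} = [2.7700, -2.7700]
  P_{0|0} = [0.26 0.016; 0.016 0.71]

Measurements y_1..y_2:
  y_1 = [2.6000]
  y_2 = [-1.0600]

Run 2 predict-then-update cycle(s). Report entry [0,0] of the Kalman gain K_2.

K[0,0] = -0.3817

step 1: x^-=[1.5789, -2.7700]  P^-=[0.4650 0.3203; 0.3203 0.8200]  H_jac=[0.4952 -0.8688]  S=[0.7474]  K=[-0.0642; -0.7410]  nu=[-0.5884]  x^+=[1.6167, -2.3340]  P^+=[0.4620 0.2847; 0.2847 0.4097]
step 2: x^-=[0.6131, -2.3340]  P^-=[0.8426 0.4599; 0.4599 0.5197]  H_jac=[0.2540 -0.9672]  S=[0.6045]  K=[-0.3817; -0.6382]  nu=[-3.4732]  x^+=[1.9389, -0.1175]  P^+=[0.7545 0.3126; 0.3126 0.2735]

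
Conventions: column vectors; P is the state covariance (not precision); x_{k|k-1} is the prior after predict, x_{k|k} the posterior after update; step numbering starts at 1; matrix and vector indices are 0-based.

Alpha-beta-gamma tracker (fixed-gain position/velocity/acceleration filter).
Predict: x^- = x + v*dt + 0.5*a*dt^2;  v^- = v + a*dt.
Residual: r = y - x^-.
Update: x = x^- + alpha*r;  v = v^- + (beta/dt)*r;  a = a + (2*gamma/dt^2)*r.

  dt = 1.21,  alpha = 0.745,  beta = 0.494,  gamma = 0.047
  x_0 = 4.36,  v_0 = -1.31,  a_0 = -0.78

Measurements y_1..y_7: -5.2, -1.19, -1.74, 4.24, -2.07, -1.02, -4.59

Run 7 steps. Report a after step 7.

step 1: x_pred=2.2039  r=-7.4039  x^+=-3.3120  v^+=-5.2765  a^+=-1.2554
step 2: x_pred=-10.6156  r=9.4256  x^+=-3.5935  v^+=-2.9474  a^+=-0.6502
step 3: x_pred=-7.6358  r=5.8958  x^+=-3.2434  v^+=-1.3271  a^+=-0.2717
step 4: x_pred=-5.0481  r=9.2881  x^+=1.8715  v^+=2.1362  a^+=0.3247
step 5: x_pred=4.6940  r=-6.7640  x^+=-0.3452  v^+=-0.2325  a^+=-0.1096
step 6: x_pred=-0.7067  r=-0.3133  x^+=-0.9401  v^+=-0.4930  a^+=-0.1297
step 7: x_pred=-1.6316  r=-2.9584  x^+=-3.8356  v^+=-1.8578  a^+=-0.3197

a_post = -0.3197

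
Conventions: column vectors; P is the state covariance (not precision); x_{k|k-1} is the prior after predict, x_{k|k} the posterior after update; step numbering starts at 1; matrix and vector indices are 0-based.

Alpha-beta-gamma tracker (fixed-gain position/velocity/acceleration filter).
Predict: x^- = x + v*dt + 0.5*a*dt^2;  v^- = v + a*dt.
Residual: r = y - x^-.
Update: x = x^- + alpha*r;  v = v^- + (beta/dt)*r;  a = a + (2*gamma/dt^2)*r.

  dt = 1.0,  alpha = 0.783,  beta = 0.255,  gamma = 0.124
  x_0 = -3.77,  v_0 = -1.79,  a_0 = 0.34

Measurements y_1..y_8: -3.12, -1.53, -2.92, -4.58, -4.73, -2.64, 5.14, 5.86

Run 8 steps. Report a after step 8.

a_post = 1.4710

step 1: x_pred=-5.3900  r=2.2700  x^+=-3.6126  v^+=-0.8711  a^+=0.9030
step 2: x_pred=-4.0323  r=2.5023  x^+=-2.0730  v^+=0.6699  a^+=1.5235
step 3: x_pred=-0.6413  r=-2.2787  x^+=-2.4255  v^+=1.6123  a^+=0.9584
step 4: x_pred=-0.3340  r=-4.2460  x^+=-3.6586  v^+=1.4880  a^+=-0.0946
step 5: x_pred=-2.2179  r=-2.5121  x^+=-4.1849  v^+=0.7528  a^+=-0.7176
step 6: x_pred=-3.7908  r=1.1508  x^+=-2.8897  v^+=0.3287  a^+=-0.4322
step 7: x_pred=-2.7771  r=7.9171  x^+=3.4220  v^+=1.9154  a^+=1.5313
step 8: x_pred=6.1030  r=-0.2430  x^+=5.9127  v^+=3.3847  a^+=1.4710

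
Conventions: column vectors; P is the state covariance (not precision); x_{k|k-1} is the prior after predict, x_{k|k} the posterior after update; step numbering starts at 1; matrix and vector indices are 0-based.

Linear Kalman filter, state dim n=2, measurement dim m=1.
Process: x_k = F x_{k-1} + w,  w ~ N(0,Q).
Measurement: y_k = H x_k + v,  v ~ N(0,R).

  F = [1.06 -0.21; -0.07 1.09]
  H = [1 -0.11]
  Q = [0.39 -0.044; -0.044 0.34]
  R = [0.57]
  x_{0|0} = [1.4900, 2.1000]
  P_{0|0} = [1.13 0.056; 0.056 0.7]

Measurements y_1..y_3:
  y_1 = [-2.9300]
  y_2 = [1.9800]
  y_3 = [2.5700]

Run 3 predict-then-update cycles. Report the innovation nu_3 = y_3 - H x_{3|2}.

step 1: x^-=[1.1384, 2.1847]  P^-=[1.6656 -0.2226; -0.2226 1.1687]  S=[2.2987]  K=[0.7352; -0.1527]  nu=[-3.8281]  x^+=[-1.6761, 2.7694]  P^+=[0.4230 0.0356; 0.0356 1.1150]
step 2: x^-=[-2.3583, 3.1360]  P^-=[0.8986 -0.2890; -0.2890 1.6614]  S=[1.5523]  K=[0.5994; -0.3039]  nu=[4.6832]  x^+=[0.4487, 1.7128]  P^+=[0.3410 -0.0062; -0.0062 1.5181]
step 3: x^-=[0.1160, 1.8355]  P^-=[0.8428 -0.4241; -0.4241 2.1462]  S=[1.5321]  K=[0.5806; -0.4309]  nu=[2.6559]  x^+=[1.6579, 0.6911]  P^+=[0.3264 -0.0408; -0.0408 1.8618]

innov = [2.6559]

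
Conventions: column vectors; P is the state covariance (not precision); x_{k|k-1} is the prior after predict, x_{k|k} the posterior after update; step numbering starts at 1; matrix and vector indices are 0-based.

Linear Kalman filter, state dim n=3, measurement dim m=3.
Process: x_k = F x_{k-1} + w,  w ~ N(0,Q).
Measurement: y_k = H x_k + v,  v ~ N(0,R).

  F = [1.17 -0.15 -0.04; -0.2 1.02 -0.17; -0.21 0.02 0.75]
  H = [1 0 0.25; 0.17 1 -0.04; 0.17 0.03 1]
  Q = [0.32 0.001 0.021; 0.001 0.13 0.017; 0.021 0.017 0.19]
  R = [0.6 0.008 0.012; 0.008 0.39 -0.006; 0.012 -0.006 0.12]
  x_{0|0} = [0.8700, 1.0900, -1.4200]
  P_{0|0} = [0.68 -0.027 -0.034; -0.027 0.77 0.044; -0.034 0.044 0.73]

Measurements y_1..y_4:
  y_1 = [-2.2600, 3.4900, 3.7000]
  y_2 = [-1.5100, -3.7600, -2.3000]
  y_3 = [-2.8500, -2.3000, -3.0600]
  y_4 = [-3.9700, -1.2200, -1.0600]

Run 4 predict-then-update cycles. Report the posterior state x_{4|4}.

x_post = [-3.0822, -0.4433, -0.6540]

step 1: x^-=[0.9112, 1.1792, -1.2259]  P^-=[1.2825 -0.2982 -0.2069; -0.2982 0.9728 0.0115; -0.2069 0.0115 0.6432]  S=[1.8193 -0.0762 0.1663; -0.0762 1.3015 -0.0400; 0.1663 -0.0400 0.7284]  K=[0.6899 -0.0196 -0.1556; -0.1381 0.7018 0.0563; -0.1045 -0.0177 0.8580]  nu=[-2.8647, 2.1069, 4.7356]  x^+=[-1.8432, 3.3199, 3.0995]  P^+=[0.4323 -0.0779 -0.0814; -0.0779 0.2858 0.0056; -0.0814 0.0056 0.1155]
step 2: x^-=[-2.7785, 3.2280, 2.7781]  P^-=[0.9534 -0.2230 -0.1666; -0.2230 0.4723 0.0568; -0.1666 0.0568 0.3006]  S=[1.4889 -0.0421 0.0693; -0.0421 0.8122 0.0142; 0.0693 0.0142 0.3931]  K=[0.6178 -0.0324 -0.1362; -0.1295 0.5237 0.0880; -0.0945 0.0029 0.7136]  nu=[0.5740, -6.4046, -4.7026]  x^+=[-1.5761, -0.6145, -0.6505]  P^+=[0.3868 -0.0755 -0.0722; -0.0755 0.2160 0.0122; -0.0722 0.0122 0.0964]
step 3: x^-=[-1.7258, -0.2010, -0.1692]  P^-=[0.8880 -0.2007 -0.1471; -0.2007 0.3947 0.0594; -0.1471 0.0594 0.2851]  S=[1.4322 -0.0301 0.0753; -0.0301 0.7398 0.0203; 0.0753 0.0203 0.3826]  K=[0.6001 -0.0315 -0.1221; -0.1248 0.4764 0.0963; -0.0897 0.0082 0.7017]  nu=[-1.0819, -1.8123, -2.5914]  x^+=[-2.0015, -1.1791, -1.9053]  P^+=[0.3756 -0.0734 -0.0689; -0.0734 0.1972 0.0138; -0.0689 0.0138 0.0944]
step 4: x^-=[-2.0887, -0.4785, -1.0322]  P^-=[0.8710 -0.1932 -0.1413; -0.1932 0.3734 0.0591; -0.1413 0.0591 0.2825]  S=[1.4180 -0.0255 0.0780; -0.0255 0.7206 0.0212; 0.0780 0.0212 0.3815]  K=[0.5953 -0.0302 -0.1175; -0.1229 0.4622 0.0976; -0.0882 0.0093 0.6996]  nu=[-1.6233, -0.4277, 0.3417]  x^+=[-3.0822, -0.4433, -0.6540]  P^+=[0.3725 -0.0724 -0.0679; -0.0724 0.1915 0.0140; -0.0679 0.0140 0.0940]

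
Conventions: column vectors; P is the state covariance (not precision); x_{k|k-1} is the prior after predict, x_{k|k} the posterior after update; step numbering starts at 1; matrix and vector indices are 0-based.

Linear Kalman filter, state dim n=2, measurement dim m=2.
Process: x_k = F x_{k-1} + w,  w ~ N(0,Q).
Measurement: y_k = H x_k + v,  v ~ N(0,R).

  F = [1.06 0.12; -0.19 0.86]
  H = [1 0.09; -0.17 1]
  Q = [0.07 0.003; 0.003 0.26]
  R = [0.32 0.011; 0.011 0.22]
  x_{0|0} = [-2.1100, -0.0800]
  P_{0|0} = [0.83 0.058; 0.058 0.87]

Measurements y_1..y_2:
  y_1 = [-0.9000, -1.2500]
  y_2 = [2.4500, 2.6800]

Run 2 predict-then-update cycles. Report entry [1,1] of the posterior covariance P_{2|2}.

step 1: x^-=[-2.2462, 0.3321]  P^-=[1.0299 -0.0228; -0.0228 0.9145]  S=[1.3532 -0.1043; -0.1043 1.1720]  K=[0.7517 -0.1020; 0.1050 0.7929]  nu=[1.3163, -1.9640]  x^+=[-1.0564, -1.0869]  P^+=[0.2371 0.0261; 0.0261 0.1800]
step 2: x^-=[-1.2502, -0.7340]  P^-=[0.3456 -0.0029; -0.0029 0.3932]  S=[0.6683 -0.0153; -0.0153 0.6242]  K=[0.5148 -0.0863; 0.0630 0.6323]  nu=[3.7663, 3.2015]  x^+=[0.4126, 1.5274]  P^+=[0.1625 0.0143; 0.0143 0.1422]

P_post[1,1] = 0.1422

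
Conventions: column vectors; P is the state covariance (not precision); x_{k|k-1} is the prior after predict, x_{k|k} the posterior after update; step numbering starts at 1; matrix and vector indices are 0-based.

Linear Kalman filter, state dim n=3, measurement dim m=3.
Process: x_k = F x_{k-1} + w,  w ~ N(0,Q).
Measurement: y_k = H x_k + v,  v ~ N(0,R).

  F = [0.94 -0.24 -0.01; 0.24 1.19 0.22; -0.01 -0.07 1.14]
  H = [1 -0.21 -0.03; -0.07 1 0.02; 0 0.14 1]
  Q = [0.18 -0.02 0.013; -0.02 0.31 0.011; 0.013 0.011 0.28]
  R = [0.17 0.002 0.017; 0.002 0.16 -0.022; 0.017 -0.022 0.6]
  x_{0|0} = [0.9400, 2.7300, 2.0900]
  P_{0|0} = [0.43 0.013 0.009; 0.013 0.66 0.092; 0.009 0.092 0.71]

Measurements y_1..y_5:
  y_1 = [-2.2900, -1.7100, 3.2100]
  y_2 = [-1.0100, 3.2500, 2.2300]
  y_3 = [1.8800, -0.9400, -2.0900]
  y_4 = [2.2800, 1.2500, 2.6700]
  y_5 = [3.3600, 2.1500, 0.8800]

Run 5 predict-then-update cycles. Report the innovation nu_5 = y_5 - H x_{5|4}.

innov = [2.3485, 0.3763, -0.9394]

step 1: x^-=[0.2075, 3.9341, 2.1821]  P^-=[0.5924 -0.1034 -0.0043; -0.1034 1.3603 0.2585; -0.0043 0.2585 1.1911]  S=[0.8704 -0.4397 -0.1329; -0.4397 1.5485 0.4528; -0.1329 0.4528 1.8902]  K=[0.7688 0.1202 0.0153; -0.0093 0.8759 0.0270; -0.0151 -0.0122 0.6512]  nu=[-1.6059, -5.6732, 0.4771]  x^+=[-1.7018, -1.0075, 2.5862]  P^+=[0.1379 0.0298 0.0154; 0.0298 0.1421 -0.0231; 0.0154 -0.0231 0.3939]
step 2: x^-=[-1.3837, -1.0384, 3.0359]  P^-=[0.2962 0.0059 0.0306; 0.0059 0.5448 0.0700; 0.0306 0.0700 0.7961]  S=[0.4875 -0.1293 -0.0065; -0.1293 0.7084 0.1382; -0.0065 0.1382 1.4263]  K=[0.6276 0.0914 0.0160; -0.0248 0.7602 0.0288; -0.0071 0.0069 0.5643]  nu=[0.2467, 4.1308, -0.6605]  x^+=[-0.8619, 2.0769, 2.6899]  P^+=[0.1125 0.0231 0.0150; 0.0231 0.1229 -0.0171; 0.0150 -0.0171 0.3407]
step 3: x^-=[-1.3355, 2.8564, 2.9297]  P^-=[0.2757 -0.0018 0.0294; -0.0018 0.5129 0.0664; 0.0294 0.0664 0.7258]  S=[0.4688 -0.1289 -0.0049; -0.1289 0.6773 0.1289; -0.0049 0.1289 1.3544]  K=[0.6099 0.0828 0.0159; -0.0320 0.7474 0.0308; -0.0043 0.0126 0.5415]  nu=[3.9033, -3.9485, -5.4196]  x^+=[0.6324, -0.3867, -0.0716]  P^+=[0.1091 0.0214 0.0151; 0.0214 0.1206 -0.0154; 0.0151 -0.0154 0.3267]
step 4: x^-=[0.6880, -0.3241, -0.0609]  P^-=[0.2733 -0.0037 0.0293; -0.0037 0.5087 0.0655; 0.0293 0.0655 0.7073]  S=[0.4670 -0.1298 -0.0045; -0.1298 0.6734 0.1270; -0.0045 0.1270 1.3356]  K=[0.6077 0.0810 0.0158; -0.0335 0.7454 0.0313; -0.0033 0.0136 0.5351]  nu=[1.5221, 1.6235, 2.7763]  x^+=[1.7885, 0.9221, 1.4419]  P^+=[0.1086 0.0211 0.0151; 0.0211 0.1203 -0.0150; 0.0151 -0.0150 0.3228]
step 5: x^-=[1.4455, 1.8437, 1.5613]  P^-=[0.2731 -0.0041 0.0293; -0.0041 0.5080 0.0651; 0.0293 0.0651 0.7022]  S=[0.4669 -0.1299 -0.0043; -0.1299 0.6727 0.1264; -0.0043 0.1264 1.3304]  K=[0.6074 0.0807 0.0158; -0.0338 0.7451 0.0315; -0.0030 0.0137 0.5334]  nu=[2.3485, 0.3763, -0.9394]  x^+=[2.8876, 2.0152, 1.0583]  P^+=[0.1086 0.0211 0.0151; 0.0211 0.1202 -0.0149; 0.0151 -0.0149 0.3218]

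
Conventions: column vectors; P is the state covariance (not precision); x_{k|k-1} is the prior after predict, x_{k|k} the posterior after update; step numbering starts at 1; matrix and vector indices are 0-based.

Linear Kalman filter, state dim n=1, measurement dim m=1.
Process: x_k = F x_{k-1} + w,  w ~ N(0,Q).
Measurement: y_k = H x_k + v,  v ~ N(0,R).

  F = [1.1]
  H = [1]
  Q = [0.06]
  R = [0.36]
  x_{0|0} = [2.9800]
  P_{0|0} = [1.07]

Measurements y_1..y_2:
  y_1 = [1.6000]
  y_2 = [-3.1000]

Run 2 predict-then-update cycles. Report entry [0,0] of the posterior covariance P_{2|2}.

step 1: x^-=[3.2780]  P^-=[1.3547]  S=[1.7147]  K=[0.7901]  nu=[-1.6780]  x^+=[1.9523]  P^+=[0.2844]
step 2: x^-=[2.1475]  P^-=[0.4041]  S=[0.7641]  K=[0.5289]  nu=[-5.2475]  x^+=[-0.6278]  P^+=[0.1904]

P_post[0,0] = 0.1904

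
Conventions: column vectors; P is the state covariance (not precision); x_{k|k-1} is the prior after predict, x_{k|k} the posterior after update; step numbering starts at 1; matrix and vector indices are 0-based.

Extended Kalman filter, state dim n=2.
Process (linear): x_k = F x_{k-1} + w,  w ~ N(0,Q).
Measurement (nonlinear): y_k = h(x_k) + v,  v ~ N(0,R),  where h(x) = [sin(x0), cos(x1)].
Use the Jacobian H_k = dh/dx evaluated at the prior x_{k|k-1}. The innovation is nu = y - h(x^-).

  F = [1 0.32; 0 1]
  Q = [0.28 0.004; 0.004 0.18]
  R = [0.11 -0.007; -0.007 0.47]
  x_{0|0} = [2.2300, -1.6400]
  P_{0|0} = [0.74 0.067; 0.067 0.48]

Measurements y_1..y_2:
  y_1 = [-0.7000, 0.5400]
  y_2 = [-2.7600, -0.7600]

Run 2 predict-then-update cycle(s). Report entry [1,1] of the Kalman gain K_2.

step 1: x^-=[1.7052, -1.6400]  P^-=[1.1120 0.2246; 0.2246 0.6600]  H_jac=[-0.1340 0.0000; 0.0000 0.9976]  S=[0.1300 -0.0370; -0.0370 1.1268]  K=[-1.1002 0.1627; -0.0657 0.5821]  nu=[-1.6910, 0.6091]  x^+=[3.6647, -1.1742]  P^+=[0.9116 0.0844; 0.0844 0.2747]
step 2: x^-=[3.2889, -1.1742]  P^-=[1.2738 0.1763; 0.1763 0.4547]  H_jac=[-0.9892 0.0000; 0.0000 0.9224]  S=[1.3563 -0.1678; -0.1678 0.8569]  K=[-0.9280 0.0080; -0.0697 0.4758]  nu=[-2.6132, -1.1462]  x^+=[5.7047, -1.5376]  P^+=[0.1033 0.0111; 0.0111 0.2430]

K[1,1] = 0.4758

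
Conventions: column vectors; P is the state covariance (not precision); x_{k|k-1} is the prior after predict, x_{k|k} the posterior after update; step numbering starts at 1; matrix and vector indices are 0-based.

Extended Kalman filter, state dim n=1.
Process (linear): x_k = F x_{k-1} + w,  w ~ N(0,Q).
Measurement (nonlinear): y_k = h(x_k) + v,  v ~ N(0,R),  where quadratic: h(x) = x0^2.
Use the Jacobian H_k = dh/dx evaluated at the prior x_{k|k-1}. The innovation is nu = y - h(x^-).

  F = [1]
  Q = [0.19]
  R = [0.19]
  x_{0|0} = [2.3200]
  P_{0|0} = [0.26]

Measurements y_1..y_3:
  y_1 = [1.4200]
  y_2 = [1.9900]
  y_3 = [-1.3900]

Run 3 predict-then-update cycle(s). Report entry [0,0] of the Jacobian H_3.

step 1: x^-=[2.3200]  P^-=[0.4500]  H_jac=[4.6400]  S=[9.8783]  K=[0.2114]  nu=[-3.9624]  x^+=[1.4825]  P^+=[0.0087]
step 2: x^-=[1.4825]  P^-=[0.1987]  H_jac=[2.9649]  S=[1.9363]  K=[0.3042]  nu=[-0.2077]  x^+=[1.4193]  P^+=[0.0195]
step 3: x^-=[1.4193]  P^-=[0.2095]  H_jac=[2.8386]  S=[1.8780]  K=[0.3166]  nu=[-3.4044]  x^+=[0.3413]  P^+=[0.0212]

H_jac[0,0] = 2.8386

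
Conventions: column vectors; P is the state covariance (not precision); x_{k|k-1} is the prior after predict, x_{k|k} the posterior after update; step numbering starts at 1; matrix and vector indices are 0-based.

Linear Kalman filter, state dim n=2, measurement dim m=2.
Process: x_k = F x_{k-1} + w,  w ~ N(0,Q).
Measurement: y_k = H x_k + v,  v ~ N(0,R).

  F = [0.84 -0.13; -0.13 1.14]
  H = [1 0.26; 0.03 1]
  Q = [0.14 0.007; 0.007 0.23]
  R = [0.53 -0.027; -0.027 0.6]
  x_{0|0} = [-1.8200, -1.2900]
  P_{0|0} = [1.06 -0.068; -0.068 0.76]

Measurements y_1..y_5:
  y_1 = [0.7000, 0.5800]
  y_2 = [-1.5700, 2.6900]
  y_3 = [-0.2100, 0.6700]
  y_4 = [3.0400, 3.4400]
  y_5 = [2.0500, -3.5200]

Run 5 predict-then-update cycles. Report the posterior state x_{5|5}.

step 1: x^-=[-1.3611, -1.2340]  P^-=[0.9156 -0.2876; -0.2876 1.2558]  S=[1.3809 0.0371; 0.0371 1.8393]  K=[0.6130 -0.1538; 0.0099 0.6778]  nu=[2.3819, 1.8548]  x^+=[-0.1862, 0.0469]  P^+=[0.3602 -0.1196; -0.1196 0.4100]
step 2: x^-=[-0.1625, 0.0777]  P^-=[0.4272 -0.2097; -0.2097 0.8044]  S=[0.9025 -0.0164; -0.0164 1.3922]  K=[0.4104 -0.1366; 0.0098 0.5734]  nu=[-1.4277, 2.6172]  x^+=[-1.1060, 1.5644]  P^+=[0.2473 -0.1005; -0.1005 0.3468]
step 3: x^-=[-1.1324, 1.9272]  P^-=[0.3423 -0.1693; -0.1693 0.7146]  S=[0.8326 -0.0015; -0.0015 1.3048]  K=[0.3581 -0.1215; 0.0208 0.5438]  nu=[0.4213, -1.2232]  x^+=[-0.8330, 1.2707]  P^+=[0.2162 -0.0890; -0.0890 0.3284]
step 4: x^-=[-0.8649, 1.5569]  P^-=[0.3175 -0.1520; -0.1520 0.6868]  S=[0.8149 0.0079; 0.0079 1.2780]  K=[0.3423 -0.1136; 0.0274 0.5337]  nu=[3.5001, 1.9090]  x^+=[0.1161, 2.6717]  P^+=[0.2062 -0.0836; -0.0836 0.3220]
step 5: x^-=[-0.2498, 3.0306]  P^-=[0.3092 -0.1447; -0.1447 0.6767]  S=[0.8097 0.0124; 0.0124 1.2683]  K=[0.3371 -0.1101; 0.0305 0.5298]  nu=[1.5118, -6.5431]  x^+=[0.9800, -0.3901]  P^+=[0.2027 -0.0812; -0.0812 0.3195]

x_post = [0.9800, -0.3901]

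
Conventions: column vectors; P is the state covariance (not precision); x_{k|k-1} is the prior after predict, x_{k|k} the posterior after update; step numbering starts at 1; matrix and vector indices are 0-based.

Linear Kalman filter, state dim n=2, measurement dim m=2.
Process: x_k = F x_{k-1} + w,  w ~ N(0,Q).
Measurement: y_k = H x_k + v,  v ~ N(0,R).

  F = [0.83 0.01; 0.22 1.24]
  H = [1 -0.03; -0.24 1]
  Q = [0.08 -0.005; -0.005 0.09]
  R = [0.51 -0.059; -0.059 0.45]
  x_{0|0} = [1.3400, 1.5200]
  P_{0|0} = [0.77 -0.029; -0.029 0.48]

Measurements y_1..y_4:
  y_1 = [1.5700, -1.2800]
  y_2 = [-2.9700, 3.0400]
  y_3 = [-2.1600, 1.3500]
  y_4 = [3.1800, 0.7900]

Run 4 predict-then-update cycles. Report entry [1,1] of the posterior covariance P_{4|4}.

P_post[1,1] = 0.2365

step 1: x^-=[1.1274, 2.1796]  P^-=[0.6100 0.1116; 0.1116 0.8495]  S=[1.1141 -0.1184; -0.1184 1.2810]  K=[0.5470 0.0234; 0.1471 0.6558]  nu=[0.5080, -3.1890]  x^+=[1.3305, 0.1629]  P^+=[0.2790 0.0452; 0.0452 0.2973]
step 2: x^-=[1.1060, 0.4947]  P^-=[0.2730 0.0963; 0.0963 0.5853]  S=[0.7777 -0.0451; -0.0451 1.0048]  K=[0.3500 0.0463; 0.1340 0.5655]  nu=[-4.0611, 2.8107]  x^+=[-0.1850, 1.5400]  P^+=[0.1770 0.0427; 0.0427 0.2568]
step 3: x^-=[-0.1382, 1.8689]  P^-=[0.2027 0.0745; 0.0745 0.5167]  S=[0.7087 -0.0481; -0.0481 0.9426]  K=[0.2857 0.0420; 0.1196 0.5353]  nu=[-1.9658, -0.5521]  x^+=[-0.7230, 1.3382]  P^+=[0.1443 0.0367; 0.0367 0.2426]
step 4: x^-=[-0.5867, 1.5004]  P^-=[0.1801 0.0622; 0.0622 0.4901]  S=[0.6868 -0.0543; -0.0543 0.9206]  K=[0.2623 0.0361; 0.1105 0.5227]  nu=[3.8117, -0.8512]  x^+=[0.3825, 1.4766]  P^+=[0.1326 0.0326; 0.0326 0.2365]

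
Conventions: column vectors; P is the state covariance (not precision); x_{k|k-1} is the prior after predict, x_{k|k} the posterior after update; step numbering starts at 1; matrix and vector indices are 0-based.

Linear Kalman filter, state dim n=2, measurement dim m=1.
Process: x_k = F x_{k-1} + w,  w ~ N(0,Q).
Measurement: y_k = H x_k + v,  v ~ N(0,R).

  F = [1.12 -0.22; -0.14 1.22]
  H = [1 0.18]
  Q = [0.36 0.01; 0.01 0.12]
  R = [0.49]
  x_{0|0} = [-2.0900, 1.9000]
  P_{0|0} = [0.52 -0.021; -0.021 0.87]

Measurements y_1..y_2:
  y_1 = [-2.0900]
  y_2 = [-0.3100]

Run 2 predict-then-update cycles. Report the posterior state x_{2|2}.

step 1: x^-=[-2.7588, 2.6106]  P^-=[1.0647 -0.3344; -0.3344 1.4323]  S=[1.4808]  K=[0.6784; -0.0517]  nu=[0.1989]  x^+=[-2.6239, 2.6003]  P^+=[0.3833 -0.2824; -0.2824 1.4283]
step 2: x^-=[-3.5108, 3.5397]  P^-=[1.0491 -0.8281; -0.8281 2.3499]  S=[1.3171]  K=[0.6833; -0.3076]  nu=[2.5637]  x^+=[-1.7590, 2.7512]  P^+=[0.4341 -0.5513; -0.5513 2.2253]

x_post = [-1.7590, 2.7512]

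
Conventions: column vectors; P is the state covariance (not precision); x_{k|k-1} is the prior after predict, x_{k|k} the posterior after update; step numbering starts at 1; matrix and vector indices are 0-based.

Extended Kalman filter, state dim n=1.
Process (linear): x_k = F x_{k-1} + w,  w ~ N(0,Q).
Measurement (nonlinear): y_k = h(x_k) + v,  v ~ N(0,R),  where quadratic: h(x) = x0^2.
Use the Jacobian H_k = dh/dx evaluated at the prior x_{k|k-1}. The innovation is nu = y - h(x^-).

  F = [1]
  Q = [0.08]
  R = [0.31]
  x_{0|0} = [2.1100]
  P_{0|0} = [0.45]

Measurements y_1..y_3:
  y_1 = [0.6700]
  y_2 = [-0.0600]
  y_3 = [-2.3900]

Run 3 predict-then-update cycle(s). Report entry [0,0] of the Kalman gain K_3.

K[0,0] = 0.3019

step 1: x^-=[2.1100]  P^-=[0.5300]  H_jac=[4.2200]  S=[9.7485]  K=[0.2294]  nu=[-3.7821]  x^+=[1.2423]  P^+=[0.0169]
step 2: x^-=[1.2423]  P^-=[0.0969]  H_jac=[2.4845]  S=[0.9079]  K=[0.2651]  nu=[-1.6032]  x^+=[0.8173]  P^+=[0.0331]
step 3: x^-=[0.8173]  P^-=[0.1131]  H_jac=[1.6346]  S=[0.6121]  K=[0.3019]  nu=[-3.0580]  x^+=[-0.1060]  P^+=[0.0573]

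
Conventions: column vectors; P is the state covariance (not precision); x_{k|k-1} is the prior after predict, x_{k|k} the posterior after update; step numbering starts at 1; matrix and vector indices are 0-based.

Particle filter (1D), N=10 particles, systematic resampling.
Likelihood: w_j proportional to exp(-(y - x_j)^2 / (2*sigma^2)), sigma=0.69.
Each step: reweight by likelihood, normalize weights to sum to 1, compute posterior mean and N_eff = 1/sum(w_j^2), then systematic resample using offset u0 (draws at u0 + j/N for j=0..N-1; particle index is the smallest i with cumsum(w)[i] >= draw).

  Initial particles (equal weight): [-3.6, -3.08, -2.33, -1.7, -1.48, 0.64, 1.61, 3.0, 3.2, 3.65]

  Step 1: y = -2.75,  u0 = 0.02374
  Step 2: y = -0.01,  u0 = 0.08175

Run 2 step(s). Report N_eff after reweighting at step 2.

N_eff = 2.4336

step 1: w=[0.1741, 0.3317, 0.3090, 0.1168, 0.0684, 0.0000, 0.0000, 0.0000, 0.0000, 0.0000]  mean=-2.6682  Neff=3.9349  idx=[0, 0, 1, 1, 1, 2, 2, 2, 3, 3]
step 2: w=[0.0000, 0.0000, 0.0005, 0.0005, 0.0005, 0.0318, 0.0318, 0.0318, 0.4516, 0.4516]  mean=-1.7620  Neff=2.4336  idx=[7, 8, 8, 8, 8, 9, 9, 9, 9, 9]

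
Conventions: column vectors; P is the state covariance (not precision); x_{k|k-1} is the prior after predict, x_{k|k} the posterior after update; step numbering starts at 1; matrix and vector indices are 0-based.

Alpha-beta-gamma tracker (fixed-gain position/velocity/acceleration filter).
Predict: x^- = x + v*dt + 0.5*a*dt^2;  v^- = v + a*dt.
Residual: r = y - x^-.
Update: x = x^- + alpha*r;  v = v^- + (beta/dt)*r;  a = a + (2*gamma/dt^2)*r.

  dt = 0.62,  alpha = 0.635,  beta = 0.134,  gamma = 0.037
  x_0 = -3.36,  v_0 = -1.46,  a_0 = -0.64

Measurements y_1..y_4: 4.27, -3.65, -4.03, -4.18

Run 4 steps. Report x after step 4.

x_post = -4.0682

step 1: x_pred=-4.3882  r=8.6582  x^+=1.1098  v^+=0.0145  a^+=1.0268
step 2: x_pred=1.3161  r=-4.9661  x^+=-1.8374  v^+=-0.4222  a^+=0.0708
step 3: x_pred=-2.0856  r=-1.9444  x^+=-3.3203  v^+=-0.7986  a^+=-0.3036
step 4: x_pred=-3.8738  r=-0.3062  x^+=-4.0682  v^+=-1.0530  a^+=-0.3625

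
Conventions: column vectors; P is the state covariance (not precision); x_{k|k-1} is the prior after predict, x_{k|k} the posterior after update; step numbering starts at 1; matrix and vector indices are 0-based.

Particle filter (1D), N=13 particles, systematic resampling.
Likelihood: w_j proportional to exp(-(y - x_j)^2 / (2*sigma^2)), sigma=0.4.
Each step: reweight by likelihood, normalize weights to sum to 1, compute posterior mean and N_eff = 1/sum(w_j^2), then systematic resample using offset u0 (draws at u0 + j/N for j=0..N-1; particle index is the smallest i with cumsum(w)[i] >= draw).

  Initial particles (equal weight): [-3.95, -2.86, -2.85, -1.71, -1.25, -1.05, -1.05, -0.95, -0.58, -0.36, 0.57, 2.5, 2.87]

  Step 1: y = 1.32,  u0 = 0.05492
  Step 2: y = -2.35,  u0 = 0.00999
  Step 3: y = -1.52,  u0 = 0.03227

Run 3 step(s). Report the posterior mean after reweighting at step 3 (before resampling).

step 1: w=[0.0000, 0.0000, 0.0000, 0.0000, 0.0000, 0.0000, 0.0000, 0.0000, 0.0001, 0.0008, 0.9269, 0.0693, 0.0030]  mean=0.7097  Neff=1.1575  idx=[10, 10, 10, 10, 10, 10, 10, 10, 10, 10, 10, 10, 11]
step 2: w=[0.0833, 0.0833, 0.0833, 0.0833, 0.0833, 0.0833, 0.0833, 0.0833, 0.0833, 0.0833, 0.0833, 0.0833, 0.0000]  mean=0.5700  Neff=12.0000  idx=[0, 1, 1, 2, 3, 4, 5, 6, 7, 8, 9, 10, 11]
step 3: w=[0.0769, 0.0769, 0.0769, 0.0769, 0.0769, 0.0769, 0.0769, 0.0769, 0.0769, 0.0769, 0.0769, 0.0769, 0.0769]  mean=0.5700  Neff=13.0000  idx=[0, 1, 2, 3, 4, 5, 6, 7, 8, 9, 10, 11, 12]

post_mean = 0.5700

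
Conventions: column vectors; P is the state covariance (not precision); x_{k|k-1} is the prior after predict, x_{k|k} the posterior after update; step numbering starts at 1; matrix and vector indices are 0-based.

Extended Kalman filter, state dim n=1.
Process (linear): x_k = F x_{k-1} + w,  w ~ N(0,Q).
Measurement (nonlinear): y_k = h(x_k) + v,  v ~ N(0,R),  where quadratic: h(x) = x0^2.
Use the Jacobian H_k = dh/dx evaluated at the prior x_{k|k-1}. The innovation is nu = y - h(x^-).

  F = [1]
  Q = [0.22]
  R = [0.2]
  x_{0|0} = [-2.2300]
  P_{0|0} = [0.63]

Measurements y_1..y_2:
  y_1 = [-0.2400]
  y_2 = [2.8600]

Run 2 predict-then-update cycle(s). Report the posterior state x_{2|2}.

x_post = [-1.7422]

step 1: x^-=[-2.2300]  P^-=[0.8500]  H_jac=[-4.4600]  S=[17.1079]  K=[-0.2216]  nu=[-5.2129]  x^+=[-1.0749]  P^+=[0.0099]
step 2: x^-=[-1.0749]  P^-=[0.2299]  H_jac=[-2.1497]  S=[1.2626]  K=[-0.3915]  nu=[1.7047]  x^+=[-1.7422]  P^+=[0.0364]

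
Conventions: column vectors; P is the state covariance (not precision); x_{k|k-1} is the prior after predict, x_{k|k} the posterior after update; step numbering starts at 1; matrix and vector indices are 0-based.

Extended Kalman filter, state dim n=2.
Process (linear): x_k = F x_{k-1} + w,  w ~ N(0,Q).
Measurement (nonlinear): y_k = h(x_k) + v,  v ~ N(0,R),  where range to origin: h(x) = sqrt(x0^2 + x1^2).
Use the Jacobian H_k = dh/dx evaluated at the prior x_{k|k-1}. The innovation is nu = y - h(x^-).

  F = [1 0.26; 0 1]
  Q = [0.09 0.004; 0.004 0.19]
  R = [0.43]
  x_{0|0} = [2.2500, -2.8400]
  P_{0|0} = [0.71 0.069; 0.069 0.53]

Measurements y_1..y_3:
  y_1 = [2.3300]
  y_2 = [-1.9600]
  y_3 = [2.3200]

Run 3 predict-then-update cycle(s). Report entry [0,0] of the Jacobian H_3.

H_jac[0,0] = 0.9976

step 1: x^-=[1.5116, -2.8400]  P^-=[0.8717 0.2108; 0.2108 0.7200]  H_jac=[0.4698 -0.8827]  S=[1.0086]  K=[0.2216; -0.5319]  nu=[-0.8872]  x^+=[1.3150, -2.3680]  P^+=[0.8222 0.3297; 0.3297 0.4346]
step 2: x^-=[0.6993, -2.3680]  P^-=[1.1130 0.4467; 0.4467 0.6246]  H_jac=[0.2832 -0.9591]  S=[0.8511]  K=[-0.1330; -0.5552]  nu=[-4.4291]  x^+=[1.2882, 0.0909]  P^+=[1.0980 0.3839; 0.3839 0.3623]
step 3: x^-=[1.3118, 0.0909]  P^-=[1.4121 0.4820; 0.4820 0.5523]  H_jac=[0.9976 0.0691]  S=[1.9044]  K=[0.7572; 0.2726]  nu=[1.0050]  x^+=[2.0728, 0.3648]  P^+=[0.3202 0.0890; 0.0890 0.4108]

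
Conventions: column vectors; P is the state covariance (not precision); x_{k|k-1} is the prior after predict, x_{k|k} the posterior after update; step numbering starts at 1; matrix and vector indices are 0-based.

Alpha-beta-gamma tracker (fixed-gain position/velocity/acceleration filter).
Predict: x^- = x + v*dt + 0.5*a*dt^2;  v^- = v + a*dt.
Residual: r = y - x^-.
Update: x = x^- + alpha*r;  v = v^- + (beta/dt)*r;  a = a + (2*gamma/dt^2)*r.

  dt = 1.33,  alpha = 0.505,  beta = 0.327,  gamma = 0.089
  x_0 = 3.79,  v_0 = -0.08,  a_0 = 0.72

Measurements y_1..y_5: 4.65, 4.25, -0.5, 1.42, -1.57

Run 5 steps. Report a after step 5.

step 1: x_pred=4.3204  r=0.3296  x^+=4.4868  v^+=0.9586  a^+=0.7532
step 2: x_pred=6.4280  r=-2.1780  x^+=5.3281  v^+=1.4249  a^+=0.5340
step 3: x_pred=7.6955  r=-8.1955  x^+=3.5568  v^+=0.1201  a^+=-0.2907
step 4: x_pred=3.4594  r=-2.0394  x^+=2.4295  v^+=-0.7679  a^+=-0.4959
step 5: x_pred=0.9696  r=-2.5396  x^+=-0.3129  v^+=-2.0519  a^+=-0.7515

a_post = -0.7515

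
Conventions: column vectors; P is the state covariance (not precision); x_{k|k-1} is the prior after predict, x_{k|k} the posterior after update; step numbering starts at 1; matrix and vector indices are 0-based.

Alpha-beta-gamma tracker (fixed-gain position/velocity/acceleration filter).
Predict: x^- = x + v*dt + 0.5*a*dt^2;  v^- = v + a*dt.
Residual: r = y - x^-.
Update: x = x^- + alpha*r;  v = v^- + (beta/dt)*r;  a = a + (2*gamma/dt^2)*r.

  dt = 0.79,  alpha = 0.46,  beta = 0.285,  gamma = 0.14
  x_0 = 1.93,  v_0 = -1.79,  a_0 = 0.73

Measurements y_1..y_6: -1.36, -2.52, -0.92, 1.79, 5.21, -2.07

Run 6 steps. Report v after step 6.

v_post = 5.7443

step 1: x_pred=0.7437  r=-2.1037  x^+=-0.2240  v^+=-1.9722  a^+=-0.2138
step 2: x_pred=-1.8488  r=-0.6712  x^+=-2.1575  v^+=-2.3833  a^+=-0.5150
step 3: x_pred=-4.2010  r=3.2810  x^+=-2.6918  v^+=-1.6064  a^+=0.9571
step 4: x_pred=-3.6622  r=5.4522  x^+=-1.1542  v^+=1.1166  a^+=3.4032
step 5: x_pred=0.7899  r=4.4201  x^+=2.8231  v^+=5.3997  a^+=5.3862
step 6: x_pred=8.7697  r=-10.8397  x^+=3.7834  v^+=5.7443  a^+=0.5231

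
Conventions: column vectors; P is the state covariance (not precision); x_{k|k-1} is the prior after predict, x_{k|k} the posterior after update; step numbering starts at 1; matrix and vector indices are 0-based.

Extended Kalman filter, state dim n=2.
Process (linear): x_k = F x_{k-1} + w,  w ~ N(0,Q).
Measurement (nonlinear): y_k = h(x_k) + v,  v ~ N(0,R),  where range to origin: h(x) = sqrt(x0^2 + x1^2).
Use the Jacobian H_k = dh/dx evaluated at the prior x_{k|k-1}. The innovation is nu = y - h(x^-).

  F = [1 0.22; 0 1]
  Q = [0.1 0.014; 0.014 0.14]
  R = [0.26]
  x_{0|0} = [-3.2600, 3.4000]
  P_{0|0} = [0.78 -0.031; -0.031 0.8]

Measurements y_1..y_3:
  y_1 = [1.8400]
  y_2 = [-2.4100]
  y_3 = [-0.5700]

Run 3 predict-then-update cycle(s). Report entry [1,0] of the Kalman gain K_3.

step 1: x^-=[-2.5120, 3.4000]  P^-=[0.9051 0.1590; 0.1590 0.9400]  H_jac=[-0.5942 0.8043]  S=[1.0357]  K=[-0.3958; 0.6388]  nu=[-2.3873]  x^+=[-1.5671, 1.8751]  P^+=[0.7428 0.4209; 0.4209 0.5174]
step 2: x^-=[-1.1545, 1.8751]  P^-=[1.0530 0.5487; 0.5487 0.6574]  H_jac=[-0.5243 0.8515]  S=[0.5362]  K=[-0.1583; 0.5075]  nu=[-4.6120]  x^+=[-0.4244, -0.4655]  P^+=[1.0396 0.5918; 0.5918 0.5193]
step 3: x^-=[-0.5268, -0.4655]  P^-=[1.4251 0.7200; 0.7200 0.6593]  H_jac=[-0.7494 -0.6621]  S=[2.0639]  K=[-0.7484; -0.4729]  nu=[-1.2730]  x^+=[0.4259, 0.1366]  P^+=[0.2690 -0.0106; -0.0106 0.1977]

K[1,0] = -0.4729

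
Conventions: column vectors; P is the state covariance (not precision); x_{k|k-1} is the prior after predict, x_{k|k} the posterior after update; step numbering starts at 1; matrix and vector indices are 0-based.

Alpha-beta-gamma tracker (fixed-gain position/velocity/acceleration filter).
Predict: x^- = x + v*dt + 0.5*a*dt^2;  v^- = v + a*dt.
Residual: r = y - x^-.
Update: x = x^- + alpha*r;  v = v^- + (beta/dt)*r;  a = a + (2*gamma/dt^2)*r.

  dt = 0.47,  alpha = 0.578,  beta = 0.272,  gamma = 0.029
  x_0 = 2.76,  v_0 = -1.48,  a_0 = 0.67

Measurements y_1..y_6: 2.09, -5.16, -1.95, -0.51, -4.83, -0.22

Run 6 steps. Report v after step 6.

v_post = 0.7536

step 1: x_pred=2.1384  r=-0.0484  x^+=2.1104  v^+=-1.1931  a^+=0.6573
step 2: x_pred=1.6223  r=-6.7823  x^+=-2.2979  v^+=-4.8092  a^+=-1.1235
step 3: x_pred=-4.6823  r=2.7323  x^+=-3.1030  v^+=-3.7560  a^+=-0.4061
step 4: x_pred=-4.9132  r=4.4032  x^+=-2.3682  v^+=-1.3986  a^+=0.7500
step 5: x_pred=-2.9427  r=-1.8873  x^+=-4.0335  v^+=-2.1383  a^+=0.2545
step 6: x_pred=-5.0105  r=4.7905  x^+=-2.2416  v^+=0.7536  a^+=1.5123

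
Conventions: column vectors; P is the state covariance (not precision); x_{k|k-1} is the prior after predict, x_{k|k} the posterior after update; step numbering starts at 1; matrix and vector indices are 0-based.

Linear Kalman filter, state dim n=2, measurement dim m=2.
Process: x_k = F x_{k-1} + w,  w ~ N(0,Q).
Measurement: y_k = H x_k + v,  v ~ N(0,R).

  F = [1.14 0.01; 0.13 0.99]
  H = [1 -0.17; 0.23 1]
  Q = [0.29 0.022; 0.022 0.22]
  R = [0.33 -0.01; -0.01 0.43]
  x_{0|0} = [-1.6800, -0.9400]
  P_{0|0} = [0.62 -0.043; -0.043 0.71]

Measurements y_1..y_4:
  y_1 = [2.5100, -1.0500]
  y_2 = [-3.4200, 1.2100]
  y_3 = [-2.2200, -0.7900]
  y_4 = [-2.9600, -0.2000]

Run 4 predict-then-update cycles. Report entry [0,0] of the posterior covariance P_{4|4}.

step 1: x^-=[-1.9246, -1.1490]  P^-=[1.0948 0.0723; 0.0723 0.9153]  S=[1.4267 0.1557; 0.1557 1.4365]  K=[0.7429 0.1451; -0.1307 0.6629]  nu=[4.2393, 0.5417]  x^+=[1.3035, -1.3441]  P^+=[0.2435 -0.0010; -0.0010 0.2866]
step 2: x^-=[1.4726, -1.1612]  P^-=[0.6065 0.0598; 0.0598 0.5047]  S=[0.9308 0.1011; 0.1011 0.9943]  K=[0.6258 0.1367; -0.0856 0.5302]  nu=[-5.0900, 2.0325]  x^+=[-1.4350, 0.3520]  P^+=[0.2060 0.0052; 0.0052 0.2276]
step 3: x^-=[-1.6324, 0.1619]  P^-=[0.5579 0.0606; 0.0606 0.4479]  S=[0.8802 0.1004; 0.1004 0.9353]  K=[0.6065 0.1369; -0.0749 0.5018]  nu=[-0.5601, -0.5764]  x^+=[-2.0510, -0.0854]  P^+=[0.1999 0.0068; 0.0068 0.2150]
step 4: x^-=[-2.3390, -0.3512]  P^-=[0.5500 0.0615; 0.0615 0.4358]  S=[0.8717 0.1015; 0.1015 0.9232]  K=[0.6030 0.1373; -0.0721 0.4953]  nu=[-0.6807, 0.6892]  x^+=[-2.6548, 0.0393]  P^+=[0.1988 0.0073; 0.0073 0.2120]

P_post[0,0] = 0.1988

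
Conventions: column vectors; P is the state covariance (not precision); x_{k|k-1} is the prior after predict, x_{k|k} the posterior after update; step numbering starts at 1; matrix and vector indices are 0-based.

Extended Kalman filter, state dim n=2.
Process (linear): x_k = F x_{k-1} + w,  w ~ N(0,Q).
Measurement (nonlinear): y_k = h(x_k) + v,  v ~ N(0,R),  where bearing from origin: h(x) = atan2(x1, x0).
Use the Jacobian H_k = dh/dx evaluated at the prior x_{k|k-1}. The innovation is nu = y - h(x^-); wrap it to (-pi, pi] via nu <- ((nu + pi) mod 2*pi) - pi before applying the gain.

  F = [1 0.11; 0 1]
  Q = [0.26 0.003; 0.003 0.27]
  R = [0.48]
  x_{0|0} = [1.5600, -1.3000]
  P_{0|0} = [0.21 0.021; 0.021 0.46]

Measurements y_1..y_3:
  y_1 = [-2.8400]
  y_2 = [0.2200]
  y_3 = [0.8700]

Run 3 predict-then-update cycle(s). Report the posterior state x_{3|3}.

step 1: x^-=[1.4170, -1.3000]  P^-=[0.4802 0.0746; 0.0746 0.7300]  H_jac=[0.3516 0.3832]  S=[0.6666]  K=[0.2961; 0.4590]  nu=[-2.0976]  x^+=[0.7959, -2.2627]  P^+=[0.4217 -0.0160; -0.0160 0.5896]
step 2: x^-=[0.5470, -2.2627]  P^-=[0.6853 0.0519; 0.0519 0.8596]  H_jac=[0.4175 0.1009]  S=[0.6126]  K=[0.4757; 0.1770]  nu=[1.5536]  x^+=[1.2860, -1.9878]  P^+=[0.5467 0.0003; 0.0003 0.8404]
step 3: x^-=[1.0673, -1.9878]  P^-=[0.8170 0.0957; 0.0957 1.1104]  H_jac=[0.3905 0.2097]  S=[0.6691]  K=[0.5068; 0.4038]  nu=[1.9480]  x^+=[2.0546, -1.2011]  P^+=[0.6451 -0.0412; -0.0412 1.0013]

x_post = [2.0546, -1.2011]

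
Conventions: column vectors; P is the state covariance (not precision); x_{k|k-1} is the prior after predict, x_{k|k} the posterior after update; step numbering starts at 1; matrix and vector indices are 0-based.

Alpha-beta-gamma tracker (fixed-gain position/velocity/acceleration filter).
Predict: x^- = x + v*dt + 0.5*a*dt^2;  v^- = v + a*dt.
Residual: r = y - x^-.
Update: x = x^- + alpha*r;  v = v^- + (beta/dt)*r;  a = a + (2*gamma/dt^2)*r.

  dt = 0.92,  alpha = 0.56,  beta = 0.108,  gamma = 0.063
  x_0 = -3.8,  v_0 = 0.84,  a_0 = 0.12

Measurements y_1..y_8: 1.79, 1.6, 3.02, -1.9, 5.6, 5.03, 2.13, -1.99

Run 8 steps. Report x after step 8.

x_post = 0.8555

step 1: x_pred=-2.9764  r=4.7664  x^+=-0.3072  v^+=1.5099  a^+=0.8296
step 2: x_pred=1.4330  r=0.1670  x^+=1.5265  v^+=2.2927  a^+=0.8544
step 3: x_pred=3.9974  r=-0.9774  x^+=3.4501  v^+=2.9641  a^+=0.7089
step 4: x_pred=6.4770  r=-8.3770  x^+=1.7859  v^+=2.6329  a^+=-0.5381
step 5: x_pred=3.9804  r=1.6196  x^+=4.8874  v^+=2.3279  a^+=-0.2970
step 6: x_pred=6.9033  r=-1.8733  x^+=5.8543  v^+=1.8347  a^+=-0.5759
step 7: x_pred=7.2985  r=-5.1685  x^+=4.4041  v^+=0.6982  a^+=-1.3453
step 8: x_pred=4.4771  r=-6.4671  x^+=0.8555  v^+=-1.2987  a^+=-2.3081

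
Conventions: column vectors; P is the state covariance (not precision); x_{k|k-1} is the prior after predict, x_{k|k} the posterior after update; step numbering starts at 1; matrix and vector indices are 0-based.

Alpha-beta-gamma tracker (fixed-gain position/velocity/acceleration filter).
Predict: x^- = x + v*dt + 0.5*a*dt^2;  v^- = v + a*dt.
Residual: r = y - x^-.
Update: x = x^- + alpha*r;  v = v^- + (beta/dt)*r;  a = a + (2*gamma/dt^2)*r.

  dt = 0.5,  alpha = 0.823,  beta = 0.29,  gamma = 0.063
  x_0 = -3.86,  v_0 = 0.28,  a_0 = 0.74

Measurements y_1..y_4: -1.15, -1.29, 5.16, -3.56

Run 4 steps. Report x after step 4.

x_post = -1.5455

step 1: x_pred=-3.6275  r=2.4775  x^+=-1.5885  v^+=2.0869  a^+=1.9887
step 2: x_pred=-0.2965  r=-0.9935  x^+=-1.1141  v^+=2.5050  a^+=1.4879
step 3: x_pred=0.3244  r=4.8356  x^+=4.3041  v^+=6.0537  a^+=3.9251
step 4: x_pred=7.8216  r=-11.3816  x^+=-1.5455  v^+=1.4149  a^+=-1.8112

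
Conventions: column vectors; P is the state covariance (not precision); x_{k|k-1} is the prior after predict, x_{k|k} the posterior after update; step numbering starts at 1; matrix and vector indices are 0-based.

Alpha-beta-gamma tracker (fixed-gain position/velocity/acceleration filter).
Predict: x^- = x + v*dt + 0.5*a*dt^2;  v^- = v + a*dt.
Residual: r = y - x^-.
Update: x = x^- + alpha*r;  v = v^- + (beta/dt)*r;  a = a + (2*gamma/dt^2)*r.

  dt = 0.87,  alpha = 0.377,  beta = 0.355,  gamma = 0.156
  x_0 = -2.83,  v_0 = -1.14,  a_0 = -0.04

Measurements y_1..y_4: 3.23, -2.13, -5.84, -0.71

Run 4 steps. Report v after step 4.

v_post = -1.5048

step 1: x_pred=-3.8369  r=7.0669  x^+=-1.1727  v^+=1.7088  a^+=2.8730
step 2: x_pred=1.4013  r=-3.5313  x^+=0.0700  v^+=2.7675  a^+=1.4174
step 3: x_pred=3.0141  r=-8.8541  x^+=-0.3239  v^+=0.3877  a^+=-2.2323
step 4: x_pred=-0.8314  r=0.1214  x^+=-0.7856  v^+=-1.5048  a^+=-2.1823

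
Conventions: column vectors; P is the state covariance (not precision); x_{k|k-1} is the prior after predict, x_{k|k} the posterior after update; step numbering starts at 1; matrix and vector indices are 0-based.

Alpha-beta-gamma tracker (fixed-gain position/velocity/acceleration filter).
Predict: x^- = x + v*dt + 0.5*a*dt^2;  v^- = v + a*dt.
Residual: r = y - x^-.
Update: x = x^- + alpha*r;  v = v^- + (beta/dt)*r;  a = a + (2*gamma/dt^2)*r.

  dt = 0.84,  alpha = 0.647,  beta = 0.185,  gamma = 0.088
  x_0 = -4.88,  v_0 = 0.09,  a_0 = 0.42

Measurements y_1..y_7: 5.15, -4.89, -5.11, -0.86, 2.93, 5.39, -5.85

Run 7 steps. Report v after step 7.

step 1: x_pred=-4.6562  r=9.8062  x^+=1.6884  v^+=2.6025  a^+=2.8660
step 2: x_pred=4.8856  r=-9.7756  x^+=-1.4392  v^+=2.8570  a^+=0.4276
step 3: x_pred=1.1115  r=-6.2215  x^+=-2.9138  v^+=1.8460  a^+=-1.1242
step 4: x_pred=-1.7598  r=0.8998  x^+=-1.1776  v^+=1.0998  a^+=-0.8998
step 5: x_pred=-0.5712  r=3.5012  x^+=1.6941  v^+=1.1151  a^+=-0.0265
step 6: x_pred=2.6214  r=2.7686  x^+=4.4127  v^+=1.7026  a^+=0.6641
step 7: x_pred=6.0772  r=-11.9272  x^+=-1.6397  v^+=-0.3663  a^+=-2.3109

v_post = -0.3663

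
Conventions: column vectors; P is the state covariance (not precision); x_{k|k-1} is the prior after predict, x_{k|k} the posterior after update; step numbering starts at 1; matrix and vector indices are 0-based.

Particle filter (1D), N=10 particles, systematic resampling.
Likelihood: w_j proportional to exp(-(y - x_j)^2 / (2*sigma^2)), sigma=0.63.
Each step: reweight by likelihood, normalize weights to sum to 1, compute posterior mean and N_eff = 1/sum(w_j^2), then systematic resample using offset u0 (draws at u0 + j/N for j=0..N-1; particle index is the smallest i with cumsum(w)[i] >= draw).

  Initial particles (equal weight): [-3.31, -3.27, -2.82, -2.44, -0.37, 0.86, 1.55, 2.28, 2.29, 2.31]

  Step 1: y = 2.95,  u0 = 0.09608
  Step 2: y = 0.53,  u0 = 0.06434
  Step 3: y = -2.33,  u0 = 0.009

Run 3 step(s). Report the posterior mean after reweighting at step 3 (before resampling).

step 1: w=[0.0000, 0.0000, 0.0000, 0.0000, 0.0000, 0.0022, 0.0462, 0.3102, 0.3154, 0.3259]  mean=2.2560  Neff=3.2886  idx=[7, 7, 7, 8, 8, 8, 9, 9, 9, 9]
step 2: w=[0.1067, 0.1067, 0.1067, 0.1021, 0.1021, 0.1021, 0.0934, 0.0934, 0.0934, 0.0934]  mean=2.2943  Neff=9.9678  idx=[0, 1, 2, 3, 4, 5, 6, 7, 8, 9]
step 3: w=[0.1178, 0.1178, 0.1178, 0.1048, 0.1048, 0.1048, 0.0830, 0.0830, 0.0830, 0.0830]  mean=2.2931  Neff=9.7876  idx=[0, 0, 1, 2, 3, 4, 5, 6, 7, 8]

post_mean = 2.2931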